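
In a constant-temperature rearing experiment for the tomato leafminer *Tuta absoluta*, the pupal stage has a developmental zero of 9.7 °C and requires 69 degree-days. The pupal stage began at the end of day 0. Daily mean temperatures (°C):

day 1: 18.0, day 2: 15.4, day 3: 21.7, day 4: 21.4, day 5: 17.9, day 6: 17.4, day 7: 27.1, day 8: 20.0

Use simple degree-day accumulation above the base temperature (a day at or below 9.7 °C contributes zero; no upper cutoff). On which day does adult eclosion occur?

Daily DD above 9.7 °C: 8.3, 5.7, 12.0, 11.7, 8.2, 7.7, 17.4, 10.3.
Cumulative: 8.3, 14.0, 26.0, 37.7, 45.9, 53.6, 71.0, 81.3.
The total first reaches 69 DD on day 7.

day 7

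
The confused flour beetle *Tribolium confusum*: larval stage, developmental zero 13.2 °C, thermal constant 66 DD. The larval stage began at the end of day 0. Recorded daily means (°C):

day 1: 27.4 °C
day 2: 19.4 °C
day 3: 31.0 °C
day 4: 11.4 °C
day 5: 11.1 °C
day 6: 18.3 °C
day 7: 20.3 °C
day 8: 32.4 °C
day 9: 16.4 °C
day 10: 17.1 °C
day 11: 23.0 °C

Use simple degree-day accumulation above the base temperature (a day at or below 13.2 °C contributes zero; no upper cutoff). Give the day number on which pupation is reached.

Daily DD above 13.2 °C: 14.2, 6.2, 17.8, 0.0, 0.0, 5.1, 7.1, 19.2, 3.2, 3.9, 9.8.
Cumulative: 14.2, 20.4, 38.2, 38.2, 38.2, 43.3, 50.4, 69.6, 72.8, 76.7, 86.5.
The total first reaches 66 DD on day 8.

day 8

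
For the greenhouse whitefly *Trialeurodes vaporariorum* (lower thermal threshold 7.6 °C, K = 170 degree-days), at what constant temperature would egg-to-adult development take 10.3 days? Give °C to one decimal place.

Required daily accumulation = 170 / 10.3 = 16.505 DD/day.
T = T_base + 16.505 = 7.6 + 16.505 = 24.105 ≈ 24.1 °C.

24.1 °C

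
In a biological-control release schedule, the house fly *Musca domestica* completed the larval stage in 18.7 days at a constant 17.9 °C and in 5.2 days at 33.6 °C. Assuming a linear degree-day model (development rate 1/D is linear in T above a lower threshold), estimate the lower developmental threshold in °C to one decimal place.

11.9 °C

Under the model K = D·(T − T_b), so D₁·(T₁ − T_b) = D₂·(T₂ − T_b).
18.7·(17.9 − T_b) = 5.2·(33.6 − T_b)
T_b = (18.7·17.9 − 5.2·33.6) / (18.7 − 5.2) = 160.01 / 13.5 = 11.853 °C ≈ 11.9 °C.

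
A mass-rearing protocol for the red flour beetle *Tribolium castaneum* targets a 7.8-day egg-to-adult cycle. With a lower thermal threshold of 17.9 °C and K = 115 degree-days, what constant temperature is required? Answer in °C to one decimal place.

Required daily accumulation = 115 / 7.8 = 14.744 DD/day.
T = T_base + 14.744 = 17.9 + 14.744 = 32.644 ≈ 32.6 °C.

32.6 °C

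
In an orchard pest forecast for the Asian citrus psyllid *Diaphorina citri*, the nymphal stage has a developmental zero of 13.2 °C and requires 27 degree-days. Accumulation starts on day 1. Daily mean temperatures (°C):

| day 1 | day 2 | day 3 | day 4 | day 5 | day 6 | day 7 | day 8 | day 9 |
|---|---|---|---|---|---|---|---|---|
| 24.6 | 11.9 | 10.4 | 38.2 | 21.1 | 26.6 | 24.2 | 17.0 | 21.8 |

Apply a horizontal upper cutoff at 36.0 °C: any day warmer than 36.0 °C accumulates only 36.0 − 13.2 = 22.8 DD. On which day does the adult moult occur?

day 4

Daily DD above 13.2 °C (capped at 22.8): 11.4, 0.0, 0.0, 22.8, 7.9, 13.4, 11.0, 3.8, 8.6.
Cumulative: 11.4, 11.4, 11.4, 34.2, 42.1, 55.5, 66.5, 70.3, 78.9.
The total first reaches 27 DD on day 4.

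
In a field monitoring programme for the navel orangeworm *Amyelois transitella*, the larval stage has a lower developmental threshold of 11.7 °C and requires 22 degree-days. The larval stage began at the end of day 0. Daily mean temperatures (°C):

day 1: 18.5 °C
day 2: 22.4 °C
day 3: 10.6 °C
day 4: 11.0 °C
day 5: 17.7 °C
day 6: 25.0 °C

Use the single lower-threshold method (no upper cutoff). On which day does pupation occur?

day 5

Daily DD above 11.7 °C: 6.8, 10.7, 0.0, 0.0, 6.0, 13.3.
Cumulative: 6.8, 17.5, 17.5, 17.5, 23.5, 36.8.
The total first reaches 22 DD on day 5.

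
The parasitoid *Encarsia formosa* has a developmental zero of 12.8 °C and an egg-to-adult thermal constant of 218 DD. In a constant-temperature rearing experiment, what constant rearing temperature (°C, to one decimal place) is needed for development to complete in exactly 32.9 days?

19.4 °C

Required daily accumulation = 218 / 32.9 = 6.626 DD/day.
T = T_base + 6.626 = 12.8 + 6.626 = 19.426 ≈ 19.4 °C.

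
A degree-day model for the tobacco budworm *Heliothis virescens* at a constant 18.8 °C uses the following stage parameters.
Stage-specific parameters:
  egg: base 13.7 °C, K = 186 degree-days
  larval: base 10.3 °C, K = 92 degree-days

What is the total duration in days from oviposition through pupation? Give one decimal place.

egg: 186 / (18.8 − 13.7) = 186 / 5.1 = 36.471 d.
larval: 92 / (18.8 − 10.3) = 92 / 8.5 = 10.824 d.
Sum = 47.294 ≈ 47.3 days.

47.3 days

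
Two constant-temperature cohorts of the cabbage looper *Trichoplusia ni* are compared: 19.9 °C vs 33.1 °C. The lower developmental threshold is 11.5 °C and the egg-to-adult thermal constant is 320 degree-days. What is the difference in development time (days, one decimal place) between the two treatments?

23.3 days

At 19.9 °C: 320 / (19.9 − 11.5) = 320 / 8.4 = 38.095 d.
At 33.1 °C: 320 / (33.1 − 11.5) = 320 / 21.6 = 14.815 d.
Difference = |38.095 − 14.815| = 23.280 ≈ 23.3 days.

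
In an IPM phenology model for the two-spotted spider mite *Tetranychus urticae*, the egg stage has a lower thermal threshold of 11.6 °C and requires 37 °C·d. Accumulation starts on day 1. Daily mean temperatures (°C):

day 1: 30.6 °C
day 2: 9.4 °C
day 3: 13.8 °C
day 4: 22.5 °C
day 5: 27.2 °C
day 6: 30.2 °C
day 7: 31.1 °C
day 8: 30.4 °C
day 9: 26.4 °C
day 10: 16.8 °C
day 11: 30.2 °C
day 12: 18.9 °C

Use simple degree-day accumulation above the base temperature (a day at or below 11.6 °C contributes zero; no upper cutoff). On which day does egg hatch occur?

Daily DD above 11.6 °C: 19.0, 0.0, 2.2, 10.9, 15.6, 18.6, 19.5, 18.8, 14.8, 5.2, 18.6, 7.3.
Cumulative: 19.0, 19.0, 21.2, 32.1, 47.7, 66.3, 85.8, 104.6, 119.4, 124.6, 143.2, 150.5.
The total first reaches 37 DD on day 5.

day 5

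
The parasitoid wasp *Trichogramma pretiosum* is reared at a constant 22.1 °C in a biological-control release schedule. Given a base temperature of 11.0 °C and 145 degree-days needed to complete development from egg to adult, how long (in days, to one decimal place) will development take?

13.1 days

Daily accumulation = 22.1 − 11.0 = 11.1 DD/day.
Duration = 145 / 11.1 = 13.063 ≈ 13.1 days.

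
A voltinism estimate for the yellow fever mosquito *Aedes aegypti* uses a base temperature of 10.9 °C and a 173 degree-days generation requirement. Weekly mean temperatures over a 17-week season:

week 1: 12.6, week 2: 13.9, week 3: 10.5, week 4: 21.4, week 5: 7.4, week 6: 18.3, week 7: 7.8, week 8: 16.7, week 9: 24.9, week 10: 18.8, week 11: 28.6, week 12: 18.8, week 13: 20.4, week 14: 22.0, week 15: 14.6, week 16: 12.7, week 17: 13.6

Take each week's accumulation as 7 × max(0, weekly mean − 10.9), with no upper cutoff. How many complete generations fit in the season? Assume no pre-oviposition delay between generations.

Weekly DD (7 × max(0, T̄ − 10.9)): 11.9, 21.0, 0.0, 73.5, 0.0, 51.8, 0.0, 40.6, 98.0, 55.3, 123.9, 55.3, 66.5, 77.7, 25.9, 12.6, 18.9.
Season total = 732.9 DD.
Complete generations = ⌊732.9 / 173⌋ = 4.

4 generations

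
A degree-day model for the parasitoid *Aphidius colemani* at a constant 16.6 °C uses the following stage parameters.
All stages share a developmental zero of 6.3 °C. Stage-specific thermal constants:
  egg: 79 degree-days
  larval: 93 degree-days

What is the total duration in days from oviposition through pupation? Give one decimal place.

16.7 days

Daily accumulation at 16.6 °C = 16.6 − 6.3 = 10.3 DD/day.
Total K = 79 + 93 = 172 DD.
Total duration = 172 / 10.3 = 16.699 ≈ 16.7 days.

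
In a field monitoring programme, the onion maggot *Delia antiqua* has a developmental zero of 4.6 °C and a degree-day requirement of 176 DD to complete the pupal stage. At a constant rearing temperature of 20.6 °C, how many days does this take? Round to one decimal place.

Daily accumulation = 20.6 − 4.6 = 16.0 DD/day.
Duration = 176 / 16.0 = 11.000 ≈ 11.0 days.

11.0 days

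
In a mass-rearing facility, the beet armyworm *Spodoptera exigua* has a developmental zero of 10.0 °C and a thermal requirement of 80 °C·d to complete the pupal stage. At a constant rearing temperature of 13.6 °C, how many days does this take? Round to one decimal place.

Daily accumulation = 13.6 − 10.0 = 3.6 DD/day.
Duration = 80 / 3.6 = 22.222 ≈ 22.2 days.

22.2 days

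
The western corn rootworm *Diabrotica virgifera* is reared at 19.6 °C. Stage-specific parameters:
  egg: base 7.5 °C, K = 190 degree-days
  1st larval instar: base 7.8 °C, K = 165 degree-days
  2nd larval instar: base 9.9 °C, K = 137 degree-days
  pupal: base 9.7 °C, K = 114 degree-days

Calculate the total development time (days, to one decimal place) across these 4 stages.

55.3 days

egg: 190 / (19.6 − 7.5) = 190 / 12.1 = 15.702 d.
1st larval instar: 165 / (19.6 − 7.8) = 165 / 11.8 = 13.983 d.
2nd larval instar: 137 / (19.6 − 9.9) = 137 / 9.7 = 14.124 d.
pupal: 114 / (19.6 − 9.7) = 114 / 9.9 = 11.515 d.
Sum = 55.324 ≈ 55.3 days.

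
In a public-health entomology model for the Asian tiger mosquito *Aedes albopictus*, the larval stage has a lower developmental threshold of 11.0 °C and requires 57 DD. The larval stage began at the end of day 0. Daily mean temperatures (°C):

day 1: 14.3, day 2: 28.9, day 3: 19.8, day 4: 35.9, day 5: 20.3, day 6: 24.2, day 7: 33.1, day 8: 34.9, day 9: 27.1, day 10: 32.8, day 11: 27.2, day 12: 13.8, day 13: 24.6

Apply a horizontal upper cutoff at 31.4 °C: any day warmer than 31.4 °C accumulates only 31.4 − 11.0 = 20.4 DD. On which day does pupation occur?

Daily DD above 11.0 °C (capped at 20.4): 3.3, 17.9, 8.8, 20.4, 9.3, 13.2, 20.4, 20.4, 16.1, 20.4, 16.2, 2.8, 13.6.
Cumulative: 3.3, 21.2, 30.0, 50.4, 59.7, 72.9, 93.3, 113.7, 129.8, 150.2, 166.4, 169.2, 182.8.
The total first reaches 57 DD on day 5.

day 5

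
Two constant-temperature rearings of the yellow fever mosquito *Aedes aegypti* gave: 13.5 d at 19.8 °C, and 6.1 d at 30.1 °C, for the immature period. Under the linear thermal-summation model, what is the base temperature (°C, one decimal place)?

11.3 °C

Equal thermal constants: D₁(T₁ − T_b) = D₂(T₂ − T_b).
13.5·(19.8 − T_b) = 6.1·(30.1 − T_b)
T_b = (13.5·19.8 − 6.1·30.1) / (13.5 − 6.1) = 83.69 / 7.4 = 11.309 °C ≈ 11.3 °C.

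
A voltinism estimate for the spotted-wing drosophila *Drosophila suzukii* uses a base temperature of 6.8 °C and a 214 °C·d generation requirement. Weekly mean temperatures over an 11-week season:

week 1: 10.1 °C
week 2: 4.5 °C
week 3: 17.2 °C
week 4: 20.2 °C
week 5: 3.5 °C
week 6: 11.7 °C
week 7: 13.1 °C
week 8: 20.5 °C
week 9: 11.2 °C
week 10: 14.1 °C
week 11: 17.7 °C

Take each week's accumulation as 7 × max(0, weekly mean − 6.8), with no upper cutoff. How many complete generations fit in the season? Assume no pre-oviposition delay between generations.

2 generations

Weekly DD (7 × max(0, T̄ − 6.8)): 23.1, 0.0, 72.8, 93.8, 0.0, 34.3, 44.1, 95.9, 30.8, 51.1, 76.3.
Season total = 522.2 DD.
Complete generations = ⌊522.2 / 214⌋ = 2.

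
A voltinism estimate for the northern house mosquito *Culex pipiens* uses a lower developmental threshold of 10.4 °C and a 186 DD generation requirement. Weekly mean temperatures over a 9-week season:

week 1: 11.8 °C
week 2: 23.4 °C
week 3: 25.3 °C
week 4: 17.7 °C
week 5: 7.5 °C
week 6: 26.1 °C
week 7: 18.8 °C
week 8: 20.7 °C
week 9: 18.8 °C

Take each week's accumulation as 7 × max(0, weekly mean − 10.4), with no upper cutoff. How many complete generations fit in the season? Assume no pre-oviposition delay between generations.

Weekly DD (7 × max(0, T̄ − 10.4)): 9.8, 91.0, 104.3, 51.1, 0.0, 109.9, 58.8, 72.1, 58.8.
Season total = 555.8 DD.
Complete generations = ⌊555.8 / 186⌋ = 2.

2 generations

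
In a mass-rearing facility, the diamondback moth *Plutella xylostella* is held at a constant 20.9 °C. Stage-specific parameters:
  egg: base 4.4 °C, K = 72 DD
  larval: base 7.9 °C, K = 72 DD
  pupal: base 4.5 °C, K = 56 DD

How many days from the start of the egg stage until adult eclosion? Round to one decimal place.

egg: 72 / (20.9 − 4.4) = 72 / 16.5 = 4.364 d.
larval: 72 / (20.9 − 7.9) = 72 / 13.0 = 5.538 d.
pupal: 56 / (20.9 − 4.5) = 56 / 16.4 = 3.415 d.
Sum = 13.317 ≈ 13.3 days.

13.3 days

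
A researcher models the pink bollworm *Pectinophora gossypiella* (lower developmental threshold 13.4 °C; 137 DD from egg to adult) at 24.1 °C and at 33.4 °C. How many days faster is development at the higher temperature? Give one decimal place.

At 24.1 °C: 137 / (24.1 − 13.4) = 137 / 10.7 = 12.804 d.
At 33.4 °C: 137 / (33.4 − 13.4) = 137 / 20.0 = 6.850 d.
Difference = |12.804 − 6.850| = 5.954 ≈ 6.0 days.

6.0 days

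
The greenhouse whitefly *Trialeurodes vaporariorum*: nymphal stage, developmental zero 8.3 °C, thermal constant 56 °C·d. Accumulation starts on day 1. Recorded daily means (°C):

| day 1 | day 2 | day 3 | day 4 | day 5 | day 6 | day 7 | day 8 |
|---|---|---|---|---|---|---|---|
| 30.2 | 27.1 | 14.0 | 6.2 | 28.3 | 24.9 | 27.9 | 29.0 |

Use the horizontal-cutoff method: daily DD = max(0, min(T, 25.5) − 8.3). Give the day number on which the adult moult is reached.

day 5

Daily DD above 8.3 °C (capped at 17.2): 17.2, 17.2, 5.7, 0.0, 17.2, 16.6, 17.2, 17.2.
Cumulative: 17.2, 34.4, 40.1, 40.1, 57.3, 73.9, 91.1, 108.3.
The total first reaches 56 DD on day 5.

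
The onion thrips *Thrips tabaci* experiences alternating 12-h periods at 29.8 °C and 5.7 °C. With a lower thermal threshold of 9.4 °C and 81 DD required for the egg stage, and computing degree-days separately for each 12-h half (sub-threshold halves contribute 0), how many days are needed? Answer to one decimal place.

Day half: max(0, 29.8 − 9.4) × 0.5 = 20.4 × 0.5 = 10.20 DD.
Night half: max(0, 5.7 − 9.4) × 0.5 = 0.0 × 0.5 = 0.00 DD.
Per 24 h: 10.20 DD/day.
Duration = 81 / 10.20 = 7.941 ≈ 7.9 days.

7.9 days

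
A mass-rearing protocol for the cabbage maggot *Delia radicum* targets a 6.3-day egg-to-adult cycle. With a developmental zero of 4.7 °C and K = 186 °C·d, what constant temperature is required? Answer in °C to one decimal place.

Required daily accumulation = 186 / 6.3 = 29.524 DD/day.
T = T_base + 29.524 = 4.7 + 29.524 = 34.224 ≈ 34.2 °C.

34.2 °C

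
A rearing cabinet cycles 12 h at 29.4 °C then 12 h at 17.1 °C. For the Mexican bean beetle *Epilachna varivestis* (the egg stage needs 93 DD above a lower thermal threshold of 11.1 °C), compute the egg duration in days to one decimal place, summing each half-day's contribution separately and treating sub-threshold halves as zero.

Day half: max(0, 29.4 − 11.1) × 0.5 = 18.3 × 0.5 = 9.15 DD.
Night half: max(0, 17.1 − 11.1) × 0.5 = 6.0 × 0.5 = 3.00 DD.
Per 24 h: 12.15 DD/day.
Duration = 93 / 12.15 = 7.654 ≈ 7.7 days.

7.7 days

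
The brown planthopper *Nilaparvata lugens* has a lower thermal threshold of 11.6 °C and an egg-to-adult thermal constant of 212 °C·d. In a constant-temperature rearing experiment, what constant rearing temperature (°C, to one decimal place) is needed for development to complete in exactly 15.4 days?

Required daily accumulation = 212 / 15.4 = 13.766 DD/day.
T = T_base + 13.766 = 11.6 + 13.766 = 25.366 ≈ 25.4 °C.

25.4 °C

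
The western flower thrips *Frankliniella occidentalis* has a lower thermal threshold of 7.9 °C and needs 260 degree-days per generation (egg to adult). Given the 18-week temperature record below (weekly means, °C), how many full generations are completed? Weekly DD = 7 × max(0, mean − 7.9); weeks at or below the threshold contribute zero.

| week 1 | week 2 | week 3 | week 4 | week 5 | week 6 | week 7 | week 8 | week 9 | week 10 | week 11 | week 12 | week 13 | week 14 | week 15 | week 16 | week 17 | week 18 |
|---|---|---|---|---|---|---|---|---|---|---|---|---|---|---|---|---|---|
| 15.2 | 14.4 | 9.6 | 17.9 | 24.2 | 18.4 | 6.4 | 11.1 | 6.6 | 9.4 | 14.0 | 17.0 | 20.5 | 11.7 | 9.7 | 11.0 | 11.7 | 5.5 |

2 generations

Weekly DD (7 × max(0, T̄ − 7.9)): 51.1, 45.5, 11.9, 70.0, 114.1, 73.5, 0.0, 22.4, 0.0, 10.5, 42.7, 63.7, 88.2, 26.6, 12.6, 21.7, 26.6, 0.0.
Season total = 681.1 DD.
Complete generations = ⌊681.1 / 260⌋ = 2.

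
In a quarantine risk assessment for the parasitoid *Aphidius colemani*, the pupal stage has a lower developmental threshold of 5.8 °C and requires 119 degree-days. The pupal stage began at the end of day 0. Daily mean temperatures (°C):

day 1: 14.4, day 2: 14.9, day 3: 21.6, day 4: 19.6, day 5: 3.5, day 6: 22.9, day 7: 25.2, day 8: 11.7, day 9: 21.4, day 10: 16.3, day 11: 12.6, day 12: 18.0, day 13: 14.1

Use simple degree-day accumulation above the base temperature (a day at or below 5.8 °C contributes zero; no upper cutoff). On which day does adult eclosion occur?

Daily DD above 5.8 °C: 8.6, 9.1, 15.8, 13.8, 0.0, 17.1, 19.4, 5.9, 15.6, 10.5, 6.8, 12.2, 8.3.
Cumulative: 8.6, 17.7, 33.5, 47.3, 47.3, 64.4, 83.8, 89.7, 105.3, 115.8, 122.6, 134.8, 143.1.
The total first reaches 119 DD on day 11.

day 11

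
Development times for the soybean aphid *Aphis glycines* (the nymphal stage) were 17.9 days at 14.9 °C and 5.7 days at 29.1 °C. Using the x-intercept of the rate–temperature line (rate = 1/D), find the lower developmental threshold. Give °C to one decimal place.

8.3 °C

Linear rate model ⇒ the product D·(T − T_b) is constant across temperatures.
17.9·(14.9 − T_b) = 5.7·(29.1 − T_b)
T_b = (17.9·14.9 − 5.7·29.1) / (17.9 − 5.7) = 100.84 / 12.2 = 8.266 °C ≈ 8.3 °C.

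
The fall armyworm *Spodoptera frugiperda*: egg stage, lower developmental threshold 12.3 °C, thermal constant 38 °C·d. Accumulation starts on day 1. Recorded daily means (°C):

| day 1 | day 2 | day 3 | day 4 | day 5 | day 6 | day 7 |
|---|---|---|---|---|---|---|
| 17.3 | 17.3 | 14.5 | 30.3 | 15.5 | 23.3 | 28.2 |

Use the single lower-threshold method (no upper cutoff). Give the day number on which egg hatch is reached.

day 6

Daily DD above 12.3 °C: 5.0, 5.0, 2.2, 18.0, 3.2, 11.0, 15.9.
Cumulative: 5.0, 10.0, 12.2, 30.2, 33.4, 44.4, 60.3.
The total first reaches 38 DD on day 6.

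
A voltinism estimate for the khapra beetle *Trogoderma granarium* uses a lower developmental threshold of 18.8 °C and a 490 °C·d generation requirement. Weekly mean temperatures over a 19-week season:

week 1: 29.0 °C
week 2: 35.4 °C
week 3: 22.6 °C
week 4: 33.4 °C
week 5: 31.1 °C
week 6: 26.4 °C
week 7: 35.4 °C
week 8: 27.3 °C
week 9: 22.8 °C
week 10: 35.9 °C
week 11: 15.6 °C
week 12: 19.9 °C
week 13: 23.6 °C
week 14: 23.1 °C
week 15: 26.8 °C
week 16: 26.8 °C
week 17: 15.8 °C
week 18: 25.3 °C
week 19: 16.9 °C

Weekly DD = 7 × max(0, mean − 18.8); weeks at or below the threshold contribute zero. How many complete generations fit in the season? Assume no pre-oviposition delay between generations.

Weekly DD (7 × max(0, T̄ − 18.8)): 71.4, 116.2, 26.6, 102.2, 86.1, 53.2, 116.2, 59.5, 28.0, 119.7, 0.0, 7.7, 33.6, 30.1, 56.0, 56.0, 0.0, 45.5, 0.0.
Season total = 1008.0 DD.
Complete generations = ⌊1008.0 / 490⌋ = 2.

2 generations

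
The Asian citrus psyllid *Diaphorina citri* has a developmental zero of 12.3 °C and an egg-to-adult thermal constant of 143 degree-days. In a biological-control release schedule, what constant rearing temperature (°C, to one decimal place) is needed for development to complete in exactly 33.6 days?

Required daily accumulation = 143 / 33.6 = 4.256 DD/day.
T = T_base + 4.256 = 12.3 + 4.256 = 16.556 ≈ 16.6 °C.

16.6 °C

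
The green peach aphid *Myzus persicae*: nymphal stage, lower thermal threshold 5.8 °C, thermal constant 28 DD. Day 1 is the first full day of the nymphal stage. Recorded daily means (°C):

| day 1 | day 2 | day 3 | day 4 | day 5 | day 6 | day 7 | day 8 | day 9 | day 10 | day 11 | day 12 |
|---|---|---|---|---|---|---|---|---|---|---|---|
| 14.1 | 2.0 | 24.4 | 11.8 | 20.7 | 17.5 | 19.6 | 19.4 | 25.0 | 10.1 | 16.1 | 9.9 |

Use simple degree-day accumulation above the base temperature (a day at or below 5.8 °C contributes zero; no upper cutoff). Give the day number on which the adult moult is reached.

Daily DD above 5.8 °C: 8.3, 0.0, 18.6, 6.0, 14.9, 11.7, 13.8, 13.6, 19.2, 4.3, 10.3, 4.1.
Cumulative: 8.3, 8.3, 26.9, 32.9, 47.8, 59.5, 73.3, 86.9, 106.1, 110.4, 120.7, 124.8.
The total first reaches 28 DD on day 4.

day 4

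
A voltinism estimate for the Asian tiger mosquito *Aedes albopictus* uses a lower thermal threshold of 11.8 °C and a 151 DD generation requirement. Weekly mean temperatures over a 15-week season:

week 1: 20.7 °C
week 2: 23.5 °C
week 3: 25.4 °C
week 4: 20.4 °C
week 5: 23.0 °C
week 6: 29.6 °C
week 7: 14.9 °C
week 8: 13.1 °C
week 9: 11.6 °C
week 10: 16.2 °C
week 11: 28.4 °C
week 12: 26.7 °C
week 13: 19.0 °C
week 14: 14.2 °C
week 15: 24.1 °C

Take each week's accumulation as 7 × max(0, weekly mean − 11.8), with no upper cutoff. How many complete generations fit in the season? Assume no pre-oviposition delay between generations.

6 generations

Weekly DD (7 × max(0, T̄ − 11.8)): 62.3, 81.9, 95.2, 60.2, 78.4, 124.6, 21.7, 9.1, 0.0, 30.8, 116.2, 104.3, 50.4, 16.8, 86.1.
Season total = 938.0 DD.
Complete generations = ⌊938.0 / 151⌋ = 6.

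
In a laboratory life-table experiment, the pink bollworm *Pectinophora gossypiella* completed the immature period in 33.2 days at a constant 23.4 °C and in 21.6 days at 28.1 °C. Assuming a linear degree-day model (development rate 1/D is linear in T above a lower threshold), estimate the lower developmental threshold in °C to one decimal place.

14.6 °C

Equal thermal constants: D₁(T₁ − T_b) = D₂(T₂ − T_b).
33.2·(23.4 − T_b) = 21.6·(28.1 − T_b)
T_b = (33.2·23.4 − 21.6·28.1) / (33.2 − 21.6) = 169.92 / 11.6 = 14.648 °C ≈ 14.6 °C.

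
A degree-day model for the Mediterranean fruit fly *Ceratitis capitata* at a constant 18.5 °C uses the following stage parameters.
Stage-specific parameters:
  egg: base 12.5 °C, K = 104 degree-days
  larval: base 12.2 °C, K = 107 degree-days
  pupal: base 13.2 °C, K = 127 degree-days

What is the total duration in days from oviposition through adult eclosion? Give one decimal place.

egg: 104 / (18.5 − 12.5) = 104 / 6.0 = 17.333 d.
larval: 107 / (18.5 − 12.2) = 107 / 6.3 = 16.984 d.
pupal: 127 / (18.5 − 13.2) = 127 / 5.3 = 23.962 d.
Sum = 58.280 ≈ 58.3 days.

58.3 days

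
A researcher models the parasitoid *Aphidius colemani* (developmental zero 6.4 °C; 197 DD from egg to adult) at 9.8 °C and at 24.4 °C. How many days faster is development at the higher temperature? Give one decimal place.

47.0 days

At 9.8 °C: 197 / (9.8 − 6.4) = 197 / 3.4 = 57.941 d.
At 24.4 °C: 197 / (24.4 − 6.4) = 197 / 18.0 = 10.944 d.
Difference = |57.941 − 10.944| = 46.997 ≈ 47.0 days.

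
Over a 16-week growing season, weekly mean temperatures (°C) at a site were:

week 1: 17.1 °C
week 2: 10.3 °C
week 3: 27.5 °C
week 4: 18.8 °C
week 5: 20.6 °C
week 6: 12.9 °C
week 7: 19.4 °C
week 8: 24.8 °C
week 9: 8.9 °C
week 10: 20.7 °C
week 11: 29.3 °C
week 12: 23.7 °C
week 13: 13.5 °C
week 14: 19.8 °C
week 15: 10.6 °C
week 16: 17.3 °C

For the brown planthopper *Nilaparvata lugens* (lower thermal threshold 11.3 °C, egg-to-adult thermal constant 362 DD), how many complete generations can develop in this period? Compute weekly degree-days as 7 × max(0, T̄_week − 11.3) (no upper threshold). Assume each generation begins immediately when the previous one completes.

2 generations

Weekly DD (7 × max(0, T̄ − 11.3)): 40.6, 0.0, 113.4, 52.5, 65.1, 11.2, 56.7, 94.5, 0.0, 65.8, 126.0, 86.8, 15.4, 59.5, 0.0, 42.0.
Season total = 829.5 DD.
Complete generations = ⌊829.5 / 362⌋ = 2.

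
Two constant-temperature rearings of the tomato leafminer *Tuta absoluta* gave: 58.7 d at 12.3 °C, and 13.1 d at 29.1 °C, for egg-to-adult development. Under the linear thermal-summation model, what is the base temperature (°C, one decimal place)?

Under the model K = D·(T − T_b), so D₁·(T₁ − T_b) = D₂·(T₂ − T_b).
58.7·(12.3 − T_b) = 13.1·(29.1 − T_b)
T_b = (58.7·12.3 − 13.1·29.1) / (58.7 − 13.1) = 340.80 / 45.6 = 7.474 °C ≈ 7.5 °C.

7.5 °C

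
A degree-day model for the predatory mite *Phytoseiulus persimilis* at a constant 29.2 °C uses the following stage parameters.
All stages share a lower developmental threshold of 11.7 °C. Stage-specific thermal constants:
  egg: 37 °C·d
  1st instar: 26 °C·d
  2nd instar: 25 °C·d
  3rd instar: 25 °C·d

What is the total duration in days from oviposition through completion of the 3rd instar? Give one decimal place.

Daily accumulation at 29.2 °C = 29.2 − 11.7 = 17.5 DD/day.
Total K = 37 + 26 + 25 + 25 = 113 DD.
Total duration = 113 / 17.5 = 6.457 ≈ 6.5 days.

6.5 days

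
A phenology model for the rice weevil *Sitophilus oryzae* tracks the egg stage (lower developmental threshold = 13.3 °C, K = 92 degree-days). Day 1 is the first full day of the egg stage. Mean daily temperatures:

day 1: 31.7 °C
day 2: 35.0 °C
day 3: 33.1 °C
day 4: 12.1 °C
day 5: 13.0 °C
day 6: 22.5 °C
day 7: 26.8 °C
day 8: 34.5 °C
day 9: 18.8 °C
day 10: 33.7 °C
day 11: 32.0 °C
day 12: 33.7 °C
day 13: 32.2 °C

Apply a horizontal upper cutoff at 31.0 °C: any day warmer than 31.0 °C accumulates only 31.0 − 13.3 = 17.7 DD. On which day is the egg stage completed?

day 8

Daily DD above 13.3 °C (capped at 17.7): 17.7, 17.7, 17.7, 0.0, 0.0, 9.2, 13.5, 17.7, 5.5, 17.7, 17.7, 17.7, 17.7.
Cumulative: 17.7, 35.4, 53.1, 53.1, 53.1, 62.3, 75.8, 93.5, 99.0, 116.7, 134.4, 152.1, 169.8.
The total first reaches 92 DD on day 8.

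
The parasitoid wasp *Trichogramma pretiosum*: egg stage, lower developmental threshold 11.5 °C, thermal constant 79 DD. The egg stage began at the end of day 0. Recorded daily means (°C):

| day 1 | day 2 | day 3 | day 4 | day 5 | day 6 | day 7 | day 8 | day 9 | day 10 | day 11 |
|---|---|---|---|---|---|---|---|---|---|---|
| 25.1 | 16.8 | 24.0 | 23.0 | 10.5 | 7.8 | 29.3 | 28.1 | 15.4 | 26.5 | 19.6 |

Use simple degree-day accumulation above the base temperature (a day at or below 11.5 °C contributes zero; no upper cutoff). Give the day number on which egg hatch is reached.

Daily DD above 11.5 °C: 13.6, 5.3, 12.5, 11.5, 0.0, 0.0, 17.8, 16.6, 3.9, 15.0, 8.1.
Cumulative: 13.6, 18.9, 31.4, 42.9, 42.9, 42.9, 60.7, 77.3, 81.2, 96.2, 104.3.
The total first reaches 79 DD on day 9.

day 9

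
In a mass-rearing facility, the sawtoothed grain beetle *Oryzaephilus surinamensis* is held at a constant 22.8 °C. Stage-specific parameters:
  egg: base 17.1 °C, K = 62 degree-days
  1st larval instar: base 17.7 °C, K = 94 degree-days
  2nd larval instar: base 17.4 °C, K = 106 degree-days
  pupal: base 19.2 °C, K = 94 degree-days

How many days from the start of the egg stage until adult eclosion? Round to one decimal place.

75.0 days

egg: 62 / (22.8 − 17.1) = 62 / 5.7 = 10.877 d.
1st larval instar: 94 / (22.8 − 17.7) = 94 / 5.1 = 18.431 d.
2nd larval instar: 106 / (22.8 − 17.4) = 106 / 5.4 = 19.630 d.
pupal: 94 / (22.8 − 19.2) = 94 / 3.6 = 26.111 d.
Sum = 75.049 ≈ 75.0 days.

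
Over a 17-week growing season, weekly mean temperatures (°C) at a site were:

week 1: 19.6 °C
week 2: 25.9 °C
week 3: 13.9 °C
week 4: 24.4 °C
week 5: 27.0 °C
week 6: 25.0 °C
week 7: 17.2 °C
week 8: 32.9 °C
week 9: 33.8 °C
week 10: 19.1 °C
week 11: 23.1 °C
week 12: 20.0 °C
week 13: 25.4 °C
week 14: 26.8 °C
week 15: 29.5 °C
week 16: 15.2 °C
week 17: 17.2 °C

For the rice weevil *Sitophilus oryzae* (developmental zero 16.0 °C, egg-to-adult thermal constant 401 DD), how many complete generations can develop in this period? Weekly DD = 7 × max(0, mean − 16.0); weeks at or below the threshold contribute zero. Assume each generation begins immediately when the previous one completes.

2 generations

Weekly DD (7 × max(0, T̄ − 16.0)): 25.2, 69.3, 0.0, 58.8, 77.0, 63.0, 8.4, 118.3, 124.6, 21.7, 49.7, 28.0, 65.8, 75.6, 94.5, 0.0, 8.4.
Season total = 888.3 DD.
Complete generations = ⌊888.3 / 401⌋ = 2.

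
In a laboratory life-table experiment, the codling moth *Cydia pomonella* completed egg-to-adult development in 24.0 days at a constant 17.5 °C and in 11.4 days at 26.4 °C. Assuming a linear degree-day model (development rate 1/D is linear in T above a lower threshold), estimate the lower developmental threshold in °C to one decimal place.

9.4 °C

Equal thermal constants: D₁(T₁ − T_b) = D₂(T₂ − T_b).
24.0·(17.5 − T_b) = 11.4·(26.4 − T_b)
T_b = (24.0·17.5 − 11.4·26.4) / (24.0 − 11.4) = 119.04 / 12.6 = 9.448 °C ≈ 9.4 °C.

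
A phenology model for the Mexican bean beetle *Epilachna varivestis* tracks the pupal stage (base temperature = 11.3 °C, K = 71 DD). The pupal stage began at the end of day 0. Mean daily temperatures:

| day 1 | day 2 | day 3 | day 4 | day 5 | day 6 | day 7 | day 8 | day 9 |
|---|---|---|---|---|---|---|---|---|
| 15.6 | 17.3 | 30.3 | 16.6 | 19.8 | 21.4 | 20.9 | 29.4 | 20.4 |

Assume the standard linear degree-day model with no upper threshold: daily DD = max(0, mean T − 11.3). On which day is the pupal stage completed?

day 8

Daily DD above 11.3 °C: 4.3, 6.0, 19.0, 5.3, 8.5, 10.1, 9.6, 18.1, 9.1.
Cumulative: 4.3, 10.3, 29.3, 34.6, 43.1, 53.2, 62.8, 80.9, 90.0.
The total first reaches 71 DD on day 8.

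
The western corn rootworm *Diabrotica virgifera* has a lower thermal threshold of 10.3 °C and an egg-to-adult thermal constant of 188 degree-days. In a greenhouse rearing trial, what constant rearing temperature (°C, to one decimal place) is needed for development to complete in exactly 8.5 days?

32.4 °C

Required daily accumulation = 188 / 8.5 = 22.118 DD/day.
T = T_base + 22.118 = 10.3 + 22.118 = 32.418 ≈ 32.4 °C.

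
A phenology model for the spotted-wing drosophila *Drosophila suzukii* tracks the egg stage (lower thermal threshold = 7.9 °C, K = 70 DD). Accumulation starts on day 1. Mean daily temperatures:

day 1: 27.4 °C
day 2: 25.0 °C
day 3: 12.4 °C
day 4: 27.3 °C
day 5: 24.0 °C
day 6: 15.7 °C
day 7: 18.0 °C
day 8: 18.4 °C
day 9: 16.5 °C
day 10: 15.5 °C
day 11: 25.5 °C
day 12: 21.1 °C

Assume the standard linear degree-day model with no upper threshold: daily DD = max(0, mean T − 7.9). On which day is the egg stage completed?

Daily DD above 7.9 °C: 19.5, 17.1, 4.5, 19.4, 16.1, 7.8, 10.1, 10.5, 8.6, 7.6, 17.6, 13.2.
Cumulative: 19.5, 36.6, 41.1, 60.5, 76.6, 84.4, 94.5, 105.0, 113.6, 121.2, 138.8, 152.0.
The total first reaches 70 DD on day 5.

day 5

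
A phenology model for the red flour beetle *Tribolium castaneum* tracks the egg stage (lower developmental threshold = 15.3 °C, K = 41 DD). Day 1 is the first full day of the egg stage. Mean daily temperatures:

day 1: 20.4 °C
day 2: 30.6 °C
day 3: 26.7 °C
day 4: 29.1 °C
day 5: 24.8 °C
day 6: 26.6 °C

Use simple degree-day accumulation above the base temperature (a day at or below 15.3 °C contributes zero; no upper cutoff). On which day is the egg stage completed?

Daily DD above 15.3 °C: 5.1, 15.3, 11.4, 13.8, 9.5, 11.3.
Cumulative: 5.1, 20.4, 31.8, 45.6, 55.1, 66.4.
The total first reaches 41 DD on day 4.

day 4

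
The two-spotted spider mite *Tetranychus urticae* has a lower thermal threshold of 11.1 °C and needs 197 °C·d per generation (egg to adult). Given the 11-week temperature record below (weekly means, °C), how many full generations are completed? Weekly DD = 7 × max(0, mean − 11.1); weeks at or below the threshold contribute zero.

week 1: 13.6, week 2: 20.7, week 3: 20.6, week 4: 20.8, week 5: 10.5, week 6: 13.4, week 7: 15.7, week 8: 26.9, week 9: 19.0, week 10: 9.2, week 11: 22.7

Weekly DD (7 × max(0, T̄ − 11.1)): 17.5, 67.2, 66.5, 67.9, 0.0, 16.1, 32.2, 110.6, 55.3, 0.0, 81.2.
Season total = 514.5 DD.
Complete generations = ⌊514.5 / 197⌋ = 2.

2 generations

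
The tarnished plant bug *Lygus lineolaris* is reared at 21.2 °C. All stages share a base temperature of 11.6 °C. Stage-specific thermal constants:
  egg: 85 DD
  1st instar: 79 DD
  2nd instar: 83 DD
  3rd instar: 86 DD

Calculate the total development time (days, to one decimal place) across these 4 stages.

34.7 days

Daily accumulation at 21.2 °C = 21.2 − 11.6 = 9.6 DD/day.
Total K = 85 + 79 + 83 + 86 = 333 DD.
Total duration = 333 / 9.6 = 34.688 ≈ 34.7 days.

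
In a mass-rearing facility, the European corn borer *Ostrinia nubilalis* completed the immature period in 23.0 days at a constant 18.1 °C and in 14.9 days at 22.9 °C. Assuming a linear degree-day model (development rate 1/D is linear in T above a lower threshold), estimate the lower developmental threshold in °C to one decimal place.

9.3 °C

Equal thermal constants: D₁(T₁ − T_b) = D₂(T₂ − T_b).
23.0·(18.1 − T_b) = 14.9·(22.9 − T_b)
T_b = (23.0·18.1 − 14.9·22.9) / (23.0 − 14.9) = 75.09 / 8.1 = 9.270 °C ≈ 9.3 °C.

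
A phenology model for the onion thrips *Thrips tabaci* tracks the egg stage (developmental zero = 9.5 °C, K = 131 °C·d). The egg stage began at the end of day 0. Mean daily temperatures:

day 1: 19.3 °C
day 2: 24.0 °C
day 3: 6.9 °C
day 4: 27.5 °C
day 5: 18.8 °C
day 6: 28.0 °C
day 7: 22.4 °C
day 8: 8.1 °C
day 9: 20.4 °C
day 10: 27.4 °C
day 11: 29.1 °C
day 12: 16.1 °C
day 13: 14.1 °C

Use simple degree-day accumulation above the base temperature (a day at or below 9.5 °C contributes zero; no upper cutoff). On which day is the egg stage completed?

Daily DD above 9.5 °C: 9.8, 14.5, 0.0, 18.0, 9.3, 18.5, 12.9, 0.0, 10.9, 17.9, 19.6, 6.6, 4.6.
Cumulative: 9.8, 24.3, 24.3, 42.3, 51.6, 70.1, 83.0, 83.0, 93.9, 111.8, 131.4, 138.0, 142.6.
The total first reaches 131 DD on day 11.

day 11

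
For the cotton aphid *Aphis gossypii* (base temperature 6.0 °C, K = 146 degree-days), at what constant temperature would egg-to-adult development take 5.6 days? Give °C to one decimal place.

Required daily accumulation = 146 / 5.6 = 26.071 DD/day.
T = T_base + 26.071 = 6.0 + 26.071 = 32.071 ≈ 32.1 °C.

32.1 °C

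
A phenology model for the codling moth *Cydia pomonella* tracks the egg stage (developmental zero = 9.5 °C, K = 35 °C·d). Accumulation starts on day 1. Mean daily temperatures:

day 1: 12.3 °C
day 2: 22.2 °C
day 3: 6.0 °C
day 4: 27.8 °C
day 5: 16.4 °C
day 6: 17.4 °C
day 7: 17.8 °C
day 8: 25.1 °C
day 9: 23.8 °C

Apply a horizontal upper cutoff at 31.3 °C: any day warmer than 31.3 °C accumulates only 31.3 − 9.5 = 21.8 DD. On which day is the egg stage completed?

day 5

Daily DD above 9.5 °C (capped at 21.8): 2.8, 12.7, 0.0, 18.3, 6.9, 7.9, 8.3, 15.6, 14.3.
Cumulative: 2.8, 15.5, 15.5, 33.8, 40.7, 48.6, 56.9, 72.5, 86.8.
The total first reaches 35 DD on day 5.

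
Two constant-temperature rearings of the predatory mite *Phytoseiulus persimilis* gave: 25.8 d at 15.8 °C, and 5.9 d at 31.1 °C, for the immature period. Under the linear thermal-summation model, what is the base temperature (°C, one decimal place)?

11.3 °C

Equal thermal constants: D₁(T₁ − T_b) = D₂(T₂ − T_b).
25.8·(15.8 − T_b) = 5.9·(31.1 − T_b)
T_b = (25.8·15.8 − 5.9·31.1) / (25.8 − 5.9) = 224.15 / 19.9 = 11.264 °C ≈ 11.3 °C.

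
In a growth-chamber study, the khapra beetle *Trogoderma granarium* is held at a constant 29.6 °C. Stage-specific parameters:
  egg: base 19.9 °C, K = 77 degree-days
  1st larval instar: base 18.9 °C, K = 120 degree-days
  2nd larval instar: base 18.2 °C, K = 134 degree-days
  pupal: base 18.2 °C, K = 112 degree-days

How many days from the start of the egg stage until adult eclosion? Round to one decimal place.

egg: 77 / (29.6 − 19.9) = 77 / 9.7 = 7.938 d.
1st larval instar: 120 / (29.6 − 18.9) = 120 / 10.7 = 11.215 d.
2nd larval instar: 134 / (29.6 − 18.2) = 134 / 11.4 = 11.754 d.
pupal: 112 / (29.6 − 18.2) = 112 / 11.4 = 9.825 d.
Sum = 40.732 ≈ 40.7 days.

40.7 days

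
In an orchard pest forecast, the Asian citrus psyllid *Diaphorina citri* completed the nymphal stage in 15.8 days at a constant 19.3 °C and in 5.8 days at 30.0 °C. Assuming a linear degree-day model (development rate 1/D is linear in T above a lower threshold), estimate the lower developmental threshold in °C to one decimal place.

Equal thermal constants: D₁(T₁ − T_b) = D₂(T₂ − T_b).
15.8·(19.3 − T_b) = 5.8·(30.0 − T_b)
T_b = (15.8·19.3 − 5.8·30.0) / (15.8 − 5.8) = 130.94 / 10.0 = 13.094 °C ≈ 13.1 °C.

13.1 °C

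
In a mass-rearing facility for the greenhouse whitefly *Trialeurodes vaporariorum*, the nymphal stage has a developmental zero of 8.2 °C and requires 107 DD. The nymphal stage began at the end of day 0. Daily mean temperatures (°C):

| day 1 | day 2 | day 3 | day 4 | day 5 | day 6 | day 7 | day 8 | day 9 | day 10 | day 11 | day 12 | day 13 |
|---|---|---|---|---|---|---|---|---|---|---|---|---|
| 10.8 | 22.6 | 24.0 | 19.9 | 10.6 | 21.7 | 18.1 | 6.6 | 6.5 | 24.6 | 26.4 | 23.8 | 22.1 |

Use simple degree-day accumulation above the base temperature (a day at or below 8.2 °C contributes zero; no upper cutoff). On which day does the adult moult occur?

day 12

Daily DD above 8.2 °C: 2.6, 14.4, 15.8, 11.7, 2.4, 13.5, 9.9, 0.0, 0.0, 16.4, 18.2, 15.6, 13.9.
Cumulative: 2.6, 17.0, 32.8, 44.5, 46.9, 60.4, 70.3, 70.3, 70.3, 86.7, 104.9, 120.5, 134.4.
The total first reaches 107 DD on day 12.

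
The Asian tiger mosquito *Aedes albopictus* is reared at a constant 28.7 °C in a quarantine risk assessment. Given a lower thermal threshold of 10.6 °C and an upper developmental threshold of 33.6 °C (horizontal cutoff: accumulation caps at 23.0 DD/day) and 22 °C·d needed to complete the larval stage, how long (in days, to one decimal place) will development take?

Daily accumulation = 28.7 − 10.6 = 18.1 DD/day.
Duration = 22 / 18.1 = 1.215 ≈ 1.2 days.

1.2 days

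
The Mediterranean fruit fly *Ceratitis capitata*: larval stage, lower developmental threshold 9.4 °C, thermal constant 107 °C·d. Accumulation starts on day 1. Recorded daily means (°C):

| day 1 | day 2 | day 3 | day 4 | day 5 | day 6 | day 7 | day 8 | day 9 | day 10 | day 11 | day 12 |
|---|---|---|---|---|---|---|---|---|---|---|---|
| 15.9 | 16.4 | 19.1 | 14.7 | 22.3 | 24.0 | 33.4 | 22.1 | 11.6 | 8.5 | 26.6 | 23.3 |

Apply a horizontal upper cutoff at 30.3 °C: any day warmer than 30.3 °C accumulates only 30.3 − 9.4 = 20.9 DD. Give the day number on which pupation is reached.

day 11

Daily DD above 9.4 °C (capped at 20.9): 6.5, 7.0, 9.7, 5.3, 12.9, 14.6, 20.9, 12.7, 2.2, 0.0, 17.2, 13.9.
Cumulative: 6.5, 13.5, 23.2, 28.5, 41.4, 56.0, 76.9, 89.6, 91.8, 91.8, 109.0, 122.9.
The total first reaches 107 DD on day 11.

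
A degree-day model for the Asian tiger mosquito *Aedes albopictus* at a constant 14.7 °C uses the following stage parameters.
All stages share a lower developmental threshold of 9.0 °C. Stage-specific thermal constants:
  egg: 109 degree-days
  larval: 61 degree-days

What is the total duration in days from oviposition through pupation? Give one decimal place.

29.8 days

Daily accumulation at 14.7 °C = 14.7 − 9.0 = 5.7 DD/day.
Total K = 109 + 61 = 170 DD.
Total duration = 170 / 5.7 = 29.825 ≈ 29.8 days.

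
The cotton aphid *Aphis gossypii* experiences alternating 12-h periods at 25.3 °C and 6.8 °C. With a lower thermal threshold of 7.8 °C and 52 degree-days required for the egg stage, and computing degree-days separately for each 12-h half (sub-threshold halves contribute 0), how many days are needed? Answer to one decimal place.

5.9 days

Day half: max(0, 25.3 − 7.8) × 0.5 = 17.5 × 0.5 = 8.75 DD.
Night half: max(0, 6.8 − 7.8) × 0.5 = 0.0 × 0.5 = 0.00 DD.
Per 24 h: 8.75 DD/day.
Duration = 52 / 8.75 = 5.943 ≈ 5.9 days.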